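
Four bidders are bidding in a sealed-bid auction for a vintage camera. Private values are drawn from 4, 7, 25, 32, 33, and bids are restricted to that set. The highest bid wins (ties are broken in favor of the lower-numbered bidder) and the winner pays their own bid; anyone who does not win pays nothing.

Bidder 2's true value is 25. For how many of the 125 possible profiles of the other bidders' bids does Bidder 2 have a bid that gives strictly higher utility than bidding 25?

Others bid (4, 4, 4): truth gives 0; bid 7 gives 18 > 0. Violating.
Others bid (4, 4, 7): truth gives 0; bid 7 gives 18 > 0. Violating.
Others bid (4, 7, 4): truth gives 0; bid 7 gives 18 > 0. Violating.
Others bid (4, 7, 7): truth gives 0; bid 7 gives 18 > 0. Violating.
Others bid (4, 4, 25): truth gives 0; no alternative beats it.
Others bid (4, 4, 32): truth gives 0; no alternative beats it.
(Checking all 125 profiles: 4 have a profitable deviation, 121 do not.)

4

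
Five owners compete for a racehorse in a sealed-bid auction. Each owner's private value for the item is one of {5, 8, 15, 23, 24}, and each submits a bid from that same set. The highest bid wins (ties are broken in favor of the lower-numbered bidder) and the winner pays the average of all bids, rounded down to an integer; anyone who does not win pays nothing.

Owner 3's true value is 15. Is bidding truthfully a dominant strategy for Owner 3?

Consider the case where Owner 1 bids 5, Owner 2 bids 5, Owner 4 bids 5 and Owner 5 bids 5.
Truthful bid 15: wins, pays 7, utility 15 - 7 = 8.
Bid 8 instead: wins, pays 5, utility 15 - 5 = 10.
Since 10 > 8, bidding 8 is strictly better here, so truthful bidding is not dominant.

No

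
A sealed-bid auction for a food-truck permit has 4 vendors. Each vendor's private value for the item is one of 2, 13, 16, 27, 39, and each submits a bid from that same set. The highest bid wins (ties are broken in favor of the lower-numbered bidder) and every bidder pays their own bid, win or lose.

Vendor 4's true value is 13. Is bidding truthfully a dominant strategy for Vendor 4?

Consider the case where Vendor 1 bids 2, Vendor 2 bids 2 and Vendor 3 bids 13.
Truthful bid 13: loses but pays 13, utility -13.
Bid 2 instead: loses but pays 2, utility -2.
Since -2 > -13, bidding 2 is strictly better here, so truthful bidding is not dominant.

No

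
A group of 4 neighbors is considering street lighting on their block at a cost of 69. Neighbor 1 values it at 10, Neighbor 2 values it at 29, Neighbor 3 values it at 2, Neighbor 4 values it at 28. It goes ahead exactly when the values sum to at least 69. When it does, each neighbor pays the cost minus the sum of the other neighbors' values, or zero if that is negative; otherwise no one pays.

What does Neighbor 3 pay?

Total value 69 ≥ cost 69, so the project is built.
The other neighbors' values sum to 67.
Cost minus that sum is 69 - 67 = 2.

2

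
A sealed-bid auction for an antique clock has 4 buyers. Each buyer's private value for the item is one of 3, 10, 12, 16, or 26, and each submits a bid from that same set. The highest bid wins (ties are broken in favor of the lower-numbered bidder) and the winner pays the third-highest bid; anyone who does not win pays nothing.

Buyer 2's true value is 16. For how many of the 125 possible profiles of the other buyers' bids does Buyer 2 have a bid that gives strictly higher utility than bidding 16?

27

Others bid (3, 3, 26): truth gives 0; bid 26 gives 13 > 0. Violating.
Others bid (3, 10, 26): truth gives 0; bid 26 gives 6 > 0. Violating.
Others bid (3, 12, 26): truth gives 0; bid 26 gives 4 > 0. Violating.
Others bid (3, 26, 3): truth gives 0; bid 26 gives 13 > 0. Violating.
Others bid (3, 3, 3): truth gives 13; no alternative beats it.
Others bid (3, 3, 10): truth gives 13; no alternative beats it.
(Checking all 125 profiles: 27 have a profitable deviation, 98 do not.)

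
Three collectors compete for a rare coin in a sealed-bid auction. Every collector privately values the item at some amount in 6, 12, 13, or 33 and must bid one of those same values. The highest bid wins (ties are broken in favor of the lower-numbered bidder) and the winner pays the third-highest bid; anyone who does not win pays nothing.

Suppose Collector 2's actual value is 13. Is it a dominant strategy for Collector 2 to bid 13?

No

Consider the case where Collector 1 bids 6 and Collector 3 bids 33.
Truthful bid 13: loses, pays 0, utility 0.
Bid 33 instead: wins, pays 6, utility 13 - 6 = 7.
Since 7 > 0, bidding 33 is strictly better here, so truthful bidding is not dominant.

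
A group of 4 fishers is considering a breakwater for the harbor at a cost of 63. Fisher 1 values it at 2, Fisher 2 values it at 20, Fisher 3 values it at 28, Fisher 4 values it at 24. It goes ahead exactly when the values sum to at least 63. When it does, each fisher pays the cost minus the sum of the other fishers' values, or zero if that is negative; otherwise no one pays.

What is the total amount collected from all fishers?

Total value 74 ≥ cost 63, so it is built.
Fisher 1: others sum to 72; max(0, 63 - 72) = 0.
Fisher 2: others sum to 54; max(0, 63 - 54) = 9.
Fisher 3: others sum to 46; max(0, 63 - 46) = 17.
Fisher 4: others sum to 50; max(0, 63 - 50) = 13.
Total collected = 0 + 9 + 17 + 13 = 39.

39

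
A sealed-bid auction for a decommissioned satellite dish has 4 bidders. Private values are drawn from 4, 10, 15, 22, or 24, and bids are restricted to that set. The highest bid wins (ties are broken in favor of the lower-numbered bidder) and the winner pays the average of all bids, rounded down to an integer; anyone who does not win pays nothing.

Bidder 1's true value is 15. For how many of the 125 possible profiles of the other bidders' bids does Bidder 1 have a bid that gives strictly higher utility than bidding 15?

Others bid (4, 4, 4): truth gives 9; bid 4 gives 11 > 9. Violating.
Others bid (4, 4, 10): truth gives 7; bid 10 gives 8 > 7. Violating.
Others bid (4, 4, 22): truth gives 0; bid 22 gives 2 > 0. Violating.
Others bid (4, 4, 24): truth gives 0; bid 24 gives 1 > 0. Violating.
Others bid (4, 4, 15): truth gives 6; no alternative beats it.
Others bid (4, 10, 15): truth gives 4; no alternative beats it.
(Checking all 125 profiles: 20 have a profitable deviation, 105 do not.)

20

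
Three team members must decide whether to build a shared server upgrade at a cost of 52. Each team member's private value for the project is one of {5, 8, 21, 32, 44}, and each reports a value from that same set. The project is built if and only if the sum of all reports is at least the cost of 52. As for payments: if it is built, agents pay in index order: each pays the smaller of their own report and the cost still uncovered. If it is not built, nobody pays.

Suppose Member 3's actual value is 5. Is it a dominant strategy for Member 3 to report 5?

Yes

Check each profile of the others' reports and compare truth against every alternative report.
Others report (8, 44): truth gives 5, best alternative gives 5.
Others report (21, 32): truth gives 5, best alternative gives 5.
Others report (21, 44): truth gives 5, best alternative gives 5.
Others report (32, 21): truth gives 5, best alternative gives 5.
Others report (32, 32): truth gives 5, best alternative gives 5.
Others report (32, 44): truth gives 5, best alternative gives 5.
(Remaining 19 profiles checked similarly; truth is weakly best in each.)
In every case the truthful report is at least as good as any alternative, so it is a dominant strategy.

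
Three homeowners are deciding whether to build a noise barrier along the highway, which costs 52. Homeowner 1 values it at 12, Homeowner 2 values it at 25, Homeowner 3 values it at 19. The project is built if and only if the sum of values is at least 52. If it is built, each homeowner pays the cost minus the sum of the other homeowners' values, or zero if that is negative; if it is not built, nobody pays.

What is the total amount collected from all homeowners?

Total value 56 ≥ cost 52, so it is built.
Homeowner 1: others sum to 44; max(0, 52 - 44) = 8.
Homeowner 2: others sum to 31; max(0, 52 - 31) = 21.
Homeowner 3: others sum to 37; max(0, 52 - 37) = 15.
Total collected = 8 + 21 + 15 = 44.

44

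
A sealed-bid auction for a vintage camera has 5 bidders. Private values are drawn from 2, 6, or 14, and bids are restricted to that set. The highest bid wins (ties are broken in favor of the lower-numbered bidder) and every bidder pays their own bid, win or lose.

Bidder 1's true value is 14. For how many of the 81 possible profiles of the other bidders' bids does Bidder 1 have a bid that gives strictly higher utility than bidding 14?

16

Others bid (2, 2, 2, 2): truth gives 0; bid 2 gives 12 > 0. Violating.
Others bid (2, 2, 2, 6): truth gives 0; bid 6 gives 8 > 0. Violating.
Others bid (2, 2, 6, 2): truth gives 0; bid 6 gives 8 > 0. Violating.
Others bid (2, 2, 6, 6): truth gives 0; bid 6 gives 8 > 0. Violating.
Others bid (2, 2, 2, 14): truth gives 0; no alternative beats it.
Others bid (2, 2, 6, 14): truth gives 0; no alternative beats it.
(Checking all 81 profiles: 16 have a profitable deviation, 65 do not.)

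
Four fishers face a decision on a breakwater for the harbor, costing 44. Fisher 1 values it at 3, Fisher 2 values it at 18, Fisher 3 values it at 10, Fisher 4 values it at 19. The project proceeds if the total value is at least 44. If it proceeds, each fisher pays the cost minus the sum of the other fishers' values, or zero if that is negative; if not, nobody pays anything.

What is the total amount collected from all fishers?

Total value 50 ≥ cost 44, so it is built.
Fisher 1: others sum to 47; max(0, 44 - 47) = 0.
Fisher 2: others sum to 32; max(0, 44 - 32) = 12.
Fisher 3: others sum to 40; max(0, 44 - 40) = 4.
Fisher 4: others sum to 31; max(0, 44 - 31) = 13.
Total collected = 0 + 12 + 4 + 13 = 29.

29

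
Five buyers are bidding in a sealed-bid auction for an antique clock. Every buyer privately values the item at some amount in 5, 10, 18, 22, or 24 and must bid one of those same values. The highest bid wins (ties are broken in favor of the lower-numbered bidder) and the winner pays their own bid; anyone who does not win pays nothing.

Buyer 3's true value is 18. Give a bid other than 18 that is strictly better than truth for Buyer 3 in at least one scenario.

10

Suppose Buyer 1 bids 5, Buyer 2 bids 5, Buyer 4 bids 5 and Buyer 5 bids 5.
Bid 18: wins, pays 18, utility 18 - 18 = 0.
Bid 10: wins, pays 10, utility 18 - 10 = 8.
So bidding 10 beats truth here (8 > 0).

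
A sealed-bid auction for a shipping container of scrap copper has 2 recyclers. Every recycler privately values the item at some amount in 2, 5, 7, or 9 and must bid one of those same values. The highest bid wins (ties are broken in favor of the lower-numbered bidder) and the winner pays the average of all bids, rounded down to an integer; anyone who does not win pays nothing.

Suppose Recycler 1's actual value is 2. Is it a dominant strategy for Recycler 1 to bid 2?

Check each profile of the others' bids and compare truth against every alternative bid.
Others bid (5): truth gives 0, best alternative gives -3.
Others bid (2): truth gives 0, best alternative gives -1.
Others bid (7): truth gives 0, best alternative gives 0.
Others bid (9): truth gives 0, best alternative gives 0.
In every case the truthful bid is at least as good as any alternative, so it is a dominant strategy.

Yes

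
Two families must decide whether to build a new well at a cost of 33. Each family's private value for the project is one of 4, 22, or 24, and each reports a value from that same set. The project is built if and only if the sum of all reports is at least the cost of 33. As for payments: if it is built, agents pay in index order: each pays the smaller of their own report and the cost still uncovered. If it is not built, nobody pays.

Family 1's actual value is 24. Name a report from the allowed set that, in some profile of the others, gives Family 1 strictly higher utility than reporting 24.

22

Suppose Family 2 reports 22.
Report 24: project built, pays 24, utility 24 - 24 = 0.
Report 22: project built, pays 22, utility 24 - 22 = 2.
So reporting 22 beats truth here (2 > 0).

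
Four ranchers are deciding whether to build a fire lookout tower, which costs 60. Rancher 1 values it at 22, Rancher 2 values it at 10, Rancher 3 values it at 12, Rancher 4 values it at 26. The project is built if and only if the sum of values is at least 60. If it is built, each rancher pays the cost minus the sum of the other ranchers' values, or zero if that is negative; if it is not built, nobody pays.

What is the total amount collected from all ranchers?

30

Total value 70 ≥ cost 60, so it is built.
Rancher 1: others sum to 48; max(0, 60 - 48) = 12.
Rancher 2: others sum to 60; max(0, 60 - 60) = 0.
Rancher 3: others sum to 58; max(0, 60 - 58) = 2.
Rancher 4: others sum to 44; max(0, 60 - 44) = 16.
Total collected = 12 + 0 + 2 + 16 = 30.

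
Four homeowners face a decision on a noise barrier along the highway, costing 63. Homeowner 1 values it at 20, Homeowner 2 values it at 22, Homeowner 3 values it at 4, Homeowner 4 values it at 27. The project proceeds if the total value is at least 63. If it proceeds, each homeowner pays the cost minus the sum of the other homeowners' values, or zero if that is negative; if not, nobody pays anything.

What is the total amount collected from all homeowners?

Total value 73 ≥ cost 63, so it is built.
Homeowner 1: others sum to 53; max(0, 63 - 53) = 10.
Homeowner 2: others sum to 51; max(0, 63 - 51) = 12.
Homeowner 3: others sum to 69; max(0, 63 - 69) = 0.
Homeowner 4: others sum to 46; max(0, 63 - 46) = 17.
Total collected = 10 + 12 + 0 + 17 = 39.

39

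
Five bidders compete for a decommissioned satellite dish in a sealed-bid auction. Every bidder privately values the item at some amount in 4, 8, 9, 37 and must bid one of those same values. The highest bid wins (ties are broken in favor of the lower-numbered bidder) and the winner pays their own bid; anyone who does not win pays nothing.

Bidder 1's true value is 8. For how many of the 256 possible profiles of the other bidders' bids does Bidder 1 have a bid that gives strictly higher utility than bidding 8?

1

Others bid (4, 4, 4, 4): truth gives 0; bid 4 gives 4 > 0. Violating.
Others bid (4, 4, 4, 8): truth gives 0; no alternative beats it.
Others bid (4, 4, 4, 9): truth gives 0; no alternative beats it.
(Checking all 256 profiles: 1 has a profitable deviation, 255 do not.)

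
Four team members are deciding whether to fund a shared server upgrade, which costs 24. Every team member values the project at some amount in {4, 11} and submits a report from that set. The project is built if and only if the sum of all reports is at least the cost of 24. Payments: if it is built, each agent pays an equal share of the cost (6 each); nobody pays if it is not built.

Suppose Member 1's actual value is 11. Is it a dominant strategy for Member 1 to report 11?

Yes

Check each profile of the others' reports and compare truth against every alternative report.
Others report (4, 4, 11): truth gives 5, best alternative gives 0.
Others report (4, 11, 4): truth gives 5, best alternative gives 0.
Others report (11, 4, 4): truth gives 5, best alternative gives 0.
Others report (4, 11, 11): truth gives 5, best alternative gives 5.
Others report (11, 4, 11): truth gives 5, best alternative gives 5.
Others report (11, 11, 4): truth gives 5, best alternative gives 5.
(Remaining 2 profiles checked similarly; truth is weakly best in each.)
In every case the truthful report is at least as good as any alternative, so it is a dominant strategy.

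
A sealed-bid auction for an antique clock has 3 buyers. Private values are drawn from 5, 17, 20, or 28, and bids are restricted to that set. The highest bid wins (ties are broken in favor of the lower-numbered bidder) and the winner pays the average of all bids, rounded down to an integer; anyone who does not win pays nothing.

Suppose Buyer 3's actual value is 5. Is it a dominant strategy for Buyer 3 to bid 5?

Check each profile of the others' bids and compare truth against every alternative bid.
Others bid (5, 5): truth gives 0, best alternative gives -4.
Others bid (5, 17): truth gives 0, best alternative gives 0.
Others bid (5, 20): truth gives 0, best alternative gives 0.
Others bid (5, 28): truth gives 0, best alternative gives 0.
Others bid (17, 5): truth gives 0, best alternative gives 0.
Others bid (17, 17): truth gives 0, best alternative gives 0.
(Remaining 10 profiles checked similarly; truth is weakly best in each.)
In every case the truthful bid is at least as good as any alternative, so it is a dominant strategy.

Yes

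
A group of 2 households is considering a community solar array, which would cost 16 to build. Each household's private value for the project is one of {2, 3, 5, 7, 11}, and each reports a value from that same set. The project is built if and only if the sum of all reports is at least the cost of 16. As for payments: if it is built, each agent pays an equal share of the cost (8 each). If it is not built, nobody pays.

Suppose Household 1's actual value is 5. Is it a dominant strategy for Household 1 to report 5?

Consider the case where Household 2 reports 11.
Truthful report 5: project built, pays 8, utility 5 - 8 = -3.
Report 2 instead: project not built, utility 0.
Since 0 > -3, reporting 2 is strictly better here, so truthful reporting is not dominant.

No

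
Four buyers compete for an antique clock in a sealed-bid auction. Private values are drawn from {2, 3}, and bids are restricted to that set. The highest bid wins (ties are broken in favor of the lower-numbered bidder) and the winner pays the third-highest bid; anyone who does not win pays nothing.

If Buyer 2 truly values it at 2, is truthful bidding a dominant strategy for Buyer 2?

Check each profile of the others' bids and compare truth against every alternative bid.
Others bid (2, 3, 3): truth gives 0, best alternative gives -1.
Others bid (2, 2, 2): truth gives 0, best alternative gives 0.
Others bid (2, 2, 3): truth gives 0, best alternative gives 0.
Others bid (2, 3, 2): truth gives 0, best alternative gives 0.
Others bid (3, 2, 2): truth gives 0, best alternative gives 0.
Others bid (3, 2, 3): truth gives 0, best alternative gives 0.
(Remaining 2 profiles checked similarly; truth is weakly best in each.)
In every case the truthful bid is at least as good as any alternative, so it is a dominant strategy.

Yes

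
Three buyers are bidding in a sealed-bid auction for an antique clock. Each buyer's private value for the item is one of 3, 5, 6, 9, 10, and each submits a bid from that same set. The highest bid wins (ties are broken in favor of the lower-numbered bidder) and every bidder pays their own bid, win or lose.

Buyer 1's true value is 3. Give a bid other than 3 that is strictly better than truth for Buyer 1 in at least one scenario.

5

Suppose Buyer 2 bids 3 and Buyer 3 bids 5.
Bid 3: loses but pays 3, utility -3.
Bid 5: wins, pays 5, utility 3 - 5 = -2.
So bidding 5 beats truth here (-2 > -3).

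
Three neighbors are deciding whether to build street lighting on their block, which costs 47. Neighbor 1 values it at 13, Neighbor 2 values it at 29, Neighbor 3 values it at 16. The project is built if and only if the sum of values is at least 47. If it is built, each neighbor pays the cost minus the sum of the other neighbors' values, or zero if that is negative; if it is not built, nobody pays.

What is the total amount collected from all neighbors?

25

Total value 58 ≥ cost 47, so it is built.
Neighbor 1: others sum to 45; max(0, 47 - 45) = 2.
Neighbor 2: others sum to 29; max(0, 47 - 29) = 18.
Neighbor 3: others sum to 42; max(0, 47 - 42) = 5.
Total collected = 2 + 18 + 5 = 25.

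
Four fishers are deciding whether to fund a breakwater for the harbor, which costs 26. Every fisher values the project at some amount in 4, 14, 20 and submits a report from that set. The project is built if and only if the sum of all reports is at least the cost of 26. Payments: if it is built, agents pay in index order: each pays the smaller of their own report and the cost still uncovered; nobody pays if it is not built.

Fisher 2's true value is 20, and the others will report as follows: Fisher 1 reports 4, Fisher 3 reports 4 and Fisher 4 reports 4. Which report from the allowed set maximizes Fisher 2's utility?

14

Report 4: project not built, utility 0.
Report 14: project built, pays 14, utility 20 - 14 = 6.
Report 20: project built, pays 20, utility 20 - 20 = 0.
The best choice is 14 with utility 6.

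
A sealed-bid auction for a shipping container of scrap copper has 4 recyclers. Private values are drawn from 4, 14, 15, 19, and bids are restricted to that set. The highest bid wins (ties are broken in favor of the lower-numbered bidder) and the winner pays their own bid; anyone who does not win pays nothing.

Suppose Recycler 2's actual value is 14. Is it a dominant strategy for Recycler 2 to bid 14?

Yes

Check each profile of the others' bids and compare truth against every alternative bid.
Others bid (4, 4, 4): truth gives 0, best alternative gives 0.
Others bid (4, 4, 14): truth gives 0, best alternative gives 0.
Others bid (4, 4, 15): truth gives 0, best alternative gives 0.
Others bid (4, 4, 19): truth gives 0, best alternative gives 0.
Others bid (4, 14, 4): truth gives 0, best alternative gives 0.
Others bid (4, 14, 14): truth gives 0, best alternative gives 0.
(Remaining 58 profiles checked similarly; truth is weakly best in each.)
In every case the truthful bid is at least as good as any alternative, so it is a dominant strategy.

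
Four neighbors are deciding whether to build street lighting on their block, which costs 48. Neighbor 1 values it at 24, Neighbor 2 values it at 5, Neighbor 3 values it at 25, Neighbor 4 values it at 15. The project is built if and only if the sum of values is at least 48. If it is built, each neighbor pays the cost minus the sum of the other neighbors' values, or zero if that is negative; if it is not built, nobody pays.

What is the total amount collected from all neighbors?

Total value 69 ≥ cost 48, so it is built.
Neighbor 1: others sum to 45; max(0, 48 - 45) = 3.
Neighbor 2: others sum to 64; max(0, 48 - 64) = 0.
Neighbor 3: others sum to 44; max(0, 48 - 44) = 4.
Neighbor 4: others sum to 54; max(0, 48 - 54) = 0.
Total collected = 3 + 0 + 4 + 0 = 7.

7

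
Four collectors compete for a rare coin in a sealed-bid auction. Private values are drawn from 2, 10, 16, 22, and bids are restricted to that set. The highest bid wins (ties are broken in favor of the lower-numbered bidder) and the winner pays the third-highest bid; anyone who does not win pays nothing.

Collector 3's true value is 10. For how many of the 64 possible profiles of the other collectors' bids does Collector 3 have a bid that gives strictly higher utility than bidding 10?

6

Others bid (2, 2, 16): truth gives 0; bid 16 gives 8 > 0. Violating.
Others bid (2, 2, 22): truth gives 0; bid 22 gives 8 > 0. Violating.
Others bid (2, 10, 2): truth gives 0; bid 16 gives 8 > 0. Violating.
Others bid (2, 16, 2): truth gives 0; bid 22 gives 8 > 0. Violating.
Others bid (2, 2, 2): truth gives 8; no alternative beats it.
Others bid (2, 2, 10): truth gives 8; no alternative beats it.
(Checking all 64 profiles: 6 have a profitable deviation, 58 do not.)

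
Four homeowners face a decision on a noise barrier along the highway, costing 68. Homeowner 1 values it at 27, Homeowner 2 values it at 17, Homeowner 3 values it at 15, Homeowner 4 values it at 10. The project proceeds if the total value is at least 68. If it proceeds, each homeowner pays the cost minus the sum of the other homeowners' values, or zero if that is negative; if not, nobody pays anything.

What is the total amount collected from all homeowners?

65

Total value 69 ≥ cost 68, so it is built.
Homeowner 1: others sum to 42; max(0, 68 - 42) = 26.
Homeowner 2: others sum to 52; max(0, 68 - 52) = 16.
Homeowner 3: others sum to 54; max(0, 68 - 54) = 14.
Homeowner 4: others sum to 59; max(0, 68 - 59) = 9.
Total collected = 26 + 16 + 14 + 9 = 65.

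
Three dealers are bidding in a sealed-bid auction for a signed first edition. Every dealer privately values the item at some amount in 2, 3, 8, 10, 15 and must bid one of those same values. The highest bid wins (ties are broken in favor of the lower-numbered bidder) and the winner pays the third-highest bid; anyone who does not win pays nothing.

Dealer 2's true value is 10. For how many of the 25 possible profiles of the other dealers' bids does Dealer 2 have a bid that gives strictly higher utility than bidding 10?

Others bid (2, 15): truth gives 0; bid 15 gives 8 > 0. Violating.
Others bid (3, 15): truth gives 0; bid 15 gives 7 > 0. Violating.
Others bid (8, 15): truth gives 0; bid 15 gives 2 > 0. Violating.
Others bid (10, 2): truth gives 0; bid 15 gives 8 > 0. Violating.
Others bid (2, 2): truth gives 8; no alternative beats it.
Others bid (2, 3): truth gives 8; no alternative beats it.
(Checking all 25 profiles: 6 have a profitable deviation, 19 do not.)

6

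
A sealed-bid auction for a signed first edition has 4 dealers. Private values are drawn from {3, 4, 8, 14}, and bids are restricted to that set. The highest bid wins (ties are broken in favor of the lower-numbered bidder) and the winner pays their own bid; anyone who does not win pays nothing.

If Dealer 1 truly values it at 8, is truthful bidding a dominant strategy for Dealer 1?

No

Consider the case where Dealer 2 bids 3, Dealer 3 bids 3 and Dealer 4 bids 3.
Truthful bid 8: wins, pays 8, utility 8 - 8 = 0.
Bid 3 instead: wins, pays 3, utility 8 - 3 = 5.
Since 5 > 0, bidding 3 is strictly better here, so truthful bidding is not dominant.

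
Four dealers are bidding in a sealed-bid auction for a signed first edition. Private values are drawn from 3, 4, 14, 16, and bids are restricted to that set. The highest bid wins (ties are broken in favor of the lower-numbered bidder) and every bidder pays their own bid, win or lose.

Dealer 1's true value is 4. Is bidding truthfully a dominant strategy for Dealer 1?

Consider the case where Dealer 2 bids 3, Dealer 3 bids 3 and Dealer 4 bids 3.
Truthful bid 4: wins, pays 4, utility 4 - 4 = 0.
Bid 3 instead: wins, pays 3, utility 4 - 3 = 1.
Since 1 > 0, bidding 3 is strictly better here, so truthful bidding is not dominant.

No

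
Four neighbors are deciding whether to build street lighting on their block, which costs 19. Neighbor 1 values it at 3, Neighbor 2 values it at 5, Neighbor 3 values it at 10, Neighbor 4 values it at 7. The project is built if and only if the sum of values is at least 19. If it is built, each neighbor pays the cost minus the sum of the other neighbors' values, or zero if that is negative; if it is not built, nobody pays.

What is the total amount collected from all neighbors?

5

Total value 25 ≥ cost 19, so it is built.
Neighbor 1: others sum to 22; max(0, 19 - 22) = 0.
Neighbor 2: others sum to 20; max(0, 19 - 20) = 0.
Neighbor 3: others sum to 15; max(0, 19 - 15) = 4.
Neighbor 4: others sum to 18; max(0, 19 - 18) = 1.
Total collected = 0 + 0 + 4 + 1 = 5.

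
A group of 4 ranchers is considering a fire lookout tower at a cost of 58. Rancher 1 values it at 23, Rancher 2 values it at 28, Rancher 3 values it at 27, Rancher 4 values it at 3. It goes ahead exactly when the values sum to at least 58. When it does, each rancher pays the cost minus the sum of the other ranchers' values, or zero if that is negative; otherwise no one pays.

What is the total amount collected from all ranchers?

Total value 81 ≥ cost 58, so it is built.
Rancher 1: others sum to 58; max(0, 58 - 58) = 0.
Rancher 2: others sum to 53; max(0, 58 - 53) = 5.
Rancher 3: others sum to 54; max(0, 58 - 54) = 4.
Rancher 4: others sum to 78; max(0, 58 - 78) = 0.
Total collected = 0 + 5 + 4 + 0 = 9.

9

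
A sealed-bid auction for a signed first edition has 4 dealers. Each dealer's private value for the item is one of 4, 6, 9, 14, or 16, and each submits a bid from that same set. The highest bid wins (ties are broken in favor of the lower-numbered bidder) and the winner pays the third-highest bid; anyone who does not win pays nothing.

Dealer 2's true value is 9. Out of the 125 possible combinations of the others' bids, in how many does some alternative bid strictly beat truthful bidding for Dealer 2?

24

Others bid (4, 4, 14): truth gives 0; bid 14 gives 5 > 0. Violating.
Others bid (4, 4, 16): truth gives 0; bid 16 gives 5 > 0. Violating.
Others bid (4, 6, 14): truth gives 0; bid 14 gives 3 > 0. Violating.
Others bid (4, 6, 16): truth gives 0; bid 16 gives 3 > 0. Violating.
Others bid (4, 4, 4): truth gives 5; no alternative beats it.
Others bid (4, 4, 6): truth gives 5; no alternative beats it.
(Checking all 125 profiles: 24 have a profitable deviation, 101 do not.)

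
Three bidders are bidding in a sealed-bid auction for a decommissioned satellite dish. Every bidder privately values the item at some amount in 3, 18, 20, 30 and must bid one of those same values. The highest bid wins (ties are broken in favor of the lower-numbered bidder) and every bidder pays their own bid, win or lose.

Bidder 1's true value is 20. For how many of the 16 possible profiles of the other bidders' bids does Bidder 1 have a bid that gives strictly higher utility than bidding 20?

11

Others bid (3, 3): truth gives 0; bid 3 gives 17 > 0. Violating.
Others bid (3, 18): truth gives 0; bid 18 gives 2 > 0. Violating.
Others bid (3, 30): truth gives -20; bid 3 gives -3 > -20. Violating.
Others bid (18, 3): truth gives 0; bid 18 gives 2 > 0. Violating.
Others bid (3, 20): truth gives 0; no alternative beats it.
Others bid (18, 20): truth gives 0; no alternative beats it.
(Checking all 16 profiles: 11 have a profitable deviation, 5 do not.)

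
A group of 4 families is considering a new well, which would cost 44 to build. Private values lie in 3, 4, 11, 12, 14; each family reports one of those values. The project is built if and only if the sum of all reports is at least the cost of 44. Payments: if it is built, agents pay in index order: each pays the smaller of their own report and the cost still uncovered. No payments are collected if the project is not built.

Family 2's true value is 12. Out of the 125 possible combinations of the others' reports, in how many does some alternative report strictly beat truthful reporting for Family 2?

Others report (11, 11, 11): truth gives 0; report 11 gives 1 > 0. Violating.
Others report (11, 11, 12): truth gives 0; report 11 gives 1 > 0. Violating.
Others report (11, 11, 14): truth gives 0; report 11 gives 1 > 0. Violating.
Others report (11, 12, 11): truth gives 0; report 11 gives 1 > 0. Violating.
Others report (3, 3, 3): truth gives 0; no alternative beats it.
Others report (3, 3, 4): truth gives 0; no alternative beats it.
(Checking all 125 profiles: 27 have a profitable deviation, 98 do not.)

27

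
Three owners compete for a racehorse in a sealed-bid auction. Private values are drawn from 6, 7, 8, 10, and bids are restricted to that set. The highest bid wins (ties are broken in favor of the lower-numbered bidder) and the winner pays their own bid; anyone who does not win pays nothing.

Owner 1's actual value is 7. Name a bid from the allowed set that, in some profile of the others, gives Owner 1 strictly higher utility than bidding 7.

6

Suppose Owner 2 bids 6 and Owner 3 bids 6.
Bid 7: wins, pays 7, utility 7 - 7 = 0.
Bid 6: wins, pays 6, utility 7 - 6 = 1.
So bidding 6 beats truth here (1 > 0).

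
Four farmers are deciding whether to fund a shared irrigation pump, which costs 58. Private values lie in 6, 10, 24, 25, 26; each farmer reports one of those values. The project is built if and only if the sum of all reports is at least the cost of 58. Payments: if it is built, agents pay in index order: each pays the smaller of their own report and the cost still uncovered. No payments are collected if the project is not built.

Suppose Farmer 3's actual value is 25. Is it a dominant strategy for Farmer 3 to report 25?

No

Consider the case where Farmer 1 reports 6, Farmer 2 reports 6 and Farmer 4 reports 24.
Truthful report 25: project built, pays 25, utility 25 - 25 = 0.
Report 24 instead: project built, pays 24, utility 25 - 24 = 1.
Since 1 > 0, reporting 24 is strictly better here, so truthful reporting is not dominant.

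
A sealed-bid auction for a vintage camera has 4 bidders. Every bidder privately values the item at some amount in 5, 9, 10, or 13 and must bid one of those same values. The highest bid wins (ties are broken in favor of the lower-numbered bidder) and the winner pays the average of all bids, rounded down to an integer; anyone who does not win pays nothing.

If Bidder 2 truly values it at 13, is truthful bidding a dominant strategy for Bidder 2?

No

Consider the case where Bidder 1 bids 5, Bidder 3 bids 5 and Bidder 4 bids 5.
Truthful bid 13: wins, pays 7, utility 13 - 7 = 6.
Bid 9 instead: wins, pays 6, utility 13 - 6 = 7.
Since 7 > 6, bidding 9 is strictly better here, so truthful bidding is not dominant.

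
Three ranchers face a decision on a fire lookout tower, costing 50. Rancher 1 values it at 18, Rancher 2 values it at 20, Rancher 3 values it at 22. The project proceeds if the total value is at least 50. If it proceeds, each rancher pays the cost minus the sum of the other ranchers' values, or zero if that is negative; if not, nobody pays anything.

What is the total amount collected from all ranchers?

Total value 60 ≥ cost 50, so it is built.
Rancher 1: others sum to 42; max(0, 50 - 42) = 8.
Rancher 2: others sum to 40; max(0, 50 - 40) = 10.
Rancher 3: others sum to 38; max(0, 50 - 38) = 12.
Total collected = 8 + 10 + 12 = 30.

30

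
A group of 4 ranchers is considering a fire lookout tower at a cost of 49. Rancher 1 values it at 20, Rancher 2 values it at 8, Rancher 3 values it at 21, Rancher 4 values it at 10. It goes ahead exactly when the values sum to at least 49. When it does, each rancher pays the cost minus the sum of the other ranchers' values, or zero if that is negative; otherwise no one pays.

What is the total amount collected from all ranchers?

Total value 59 ≥ cost 49, so it is built.
Rancher 1: others sum to 39; max(0, 49 - 39) = 10.
Rancher 2: others sum to 51; max(0, 49 - 51) = 0.
Rancher 3: others sum to 38; max(0, 49 - 38) = 11.
Rancher 4: others sum to 49; max(0, 49 - 49) = 0.
Total collected = 10 + 0 + 11 + 0 = 21.

21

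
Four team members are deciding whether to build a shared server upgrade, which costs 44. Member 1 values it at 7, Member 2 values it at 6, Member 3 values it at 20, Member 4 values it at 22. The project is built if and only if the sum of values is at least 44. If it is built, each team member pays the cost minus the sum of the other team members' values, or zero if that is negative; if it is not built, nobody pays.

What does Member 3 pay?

9

Total value 55 ≥ cost 44, so the project is built.
The other team members' values sum to 35.
Cost minus that sum is 44 - 35 = 9.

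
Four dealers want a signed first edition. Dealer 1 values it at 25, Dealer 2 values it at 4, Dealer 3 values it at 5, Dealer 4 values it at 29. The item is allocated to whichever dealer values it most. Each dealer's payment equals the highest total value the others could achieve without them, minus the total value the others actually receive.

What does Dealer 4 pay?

Dealer 4 has the highest value and receives the item.
Without Dealer 4, the item would go to the next-highest value, 25, so the others could achieve 25.
With Dealer 4 present and winning, the others receive nothing, so their total is 0.
Payment = 25 - 0 = 25.

25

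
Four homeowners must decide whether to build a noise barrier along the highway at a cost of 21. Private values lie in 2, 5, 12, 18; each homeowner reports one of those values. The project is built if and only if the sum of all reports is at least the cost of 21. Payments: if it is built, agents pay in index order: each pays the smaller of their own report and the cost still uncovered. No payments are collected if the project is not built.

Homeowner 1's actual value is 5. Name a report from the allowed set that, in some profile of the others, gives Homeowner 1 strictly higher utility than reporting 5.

2

Suppose Homeowner 2 reports 2, Homeowner 3 reports 2 and Homeowner 4 reports 18.
Report 5: project built, pays 5, utility 5 - 5 = 0.
Report 2: project built, pays 2, utility 5 - 2 = 3.
So reporting 2 beats truth here (3 > 0).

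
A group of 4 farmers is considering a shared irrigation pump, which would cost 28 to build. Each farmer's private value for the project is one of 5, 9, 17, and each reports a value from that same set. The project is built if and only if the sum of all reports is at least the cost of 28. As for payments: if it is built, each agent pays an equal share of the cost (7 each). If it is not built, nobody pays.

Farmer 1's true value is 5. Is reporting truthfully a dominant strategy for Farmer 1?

Check each profile of the others' reports and compare truth against every alternative report.
Others report (5, 5, 9): truth gives 0, best alternative gives -2.
Others report (5, 9, 5): truth gives 0, best alternative gives -2.
Others report (9, 5, 5): truth gives 0, best alternative gives -2.
Others report (5, 5, 17): truth gives -2, best alternative gives -2.
Others report (5, 9, 9): truth gives -2, best alternative gives -2.
Others report (5, 9, 17): truth gives -2, best alternative gives -2.
(Remaining 21 profiles checked similarly; truth is weakly best in each.)
In every case the truthful report is at least as good as any alternative, so it is a dominant strategy.

Yes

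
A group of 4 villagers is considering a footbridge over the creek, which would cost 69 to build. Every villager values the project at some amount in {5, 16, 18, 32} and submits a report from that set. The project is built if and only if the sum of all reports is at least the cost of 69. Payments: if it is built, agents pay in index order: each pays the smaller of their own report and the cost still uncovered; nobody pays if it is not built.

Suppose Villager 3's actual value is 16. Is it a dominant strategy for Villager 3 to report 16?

Consider the case where Villager 1 reports 5, Villager 2 reports 32 and Villager 4 reports 32.
Truthful report 16: project built, pays 16, utility 16 - 16 = 0.
Report 5 instead: project built, pays 5, utility 16 - 5 = 11.
Since 11 > 0, reporting 5 is strictly better here, so truthful reporting is not dominant.

No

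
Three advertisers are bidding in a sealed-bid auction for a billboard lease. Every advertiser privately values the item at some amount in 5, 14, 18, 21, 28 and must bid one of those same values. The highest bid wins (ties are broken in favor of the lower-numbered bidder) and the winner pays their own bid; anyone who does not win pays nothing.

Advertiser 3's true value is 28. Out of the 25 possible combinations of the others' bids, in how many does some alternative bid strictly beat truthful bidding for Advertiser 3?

9

Others bid (5, 5): truth gives 0; bid 14 gives 14 > 0. Violating.
Others bid (5, 14): truth gives 0; bid 18 gives 10 > 0. Violating.
Others bid (5, 18): truth gives 0; bid 21 gives 7 > 0. Violating.
Others bid (14, 5): truth gives 0; bid 18 gives 10 > 0. Violating.
Others bid (5, 21): truth gives 0; no alternative beats it.
Others bid (5, 28): truth gives 0; no alternative beats it.
(Checking all 25 profiles: 9 have a profitable deviation, 16 do not.)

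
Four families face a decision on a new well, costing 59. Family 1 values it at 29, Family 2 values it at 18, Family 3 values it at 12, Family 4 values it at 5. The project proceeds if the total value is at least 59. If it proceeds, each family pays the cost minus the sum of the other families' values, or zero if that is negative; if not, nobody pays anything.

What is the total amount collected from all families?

44

Total value 64 ≥ cost 59, so it is built.
Family 1: others sum to 35; max(0, 59 - 35) = 24.
Family 2: others sum to 46; max(0, 59 - 46) = 13.
Family 3: others sum to 52; max(0, 59 - 52) = 7.
Family 4: others sum to 59; max(0, 59 - 59) = 0.
Total collected = 24 + 13 + 7 + 0 = 44.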